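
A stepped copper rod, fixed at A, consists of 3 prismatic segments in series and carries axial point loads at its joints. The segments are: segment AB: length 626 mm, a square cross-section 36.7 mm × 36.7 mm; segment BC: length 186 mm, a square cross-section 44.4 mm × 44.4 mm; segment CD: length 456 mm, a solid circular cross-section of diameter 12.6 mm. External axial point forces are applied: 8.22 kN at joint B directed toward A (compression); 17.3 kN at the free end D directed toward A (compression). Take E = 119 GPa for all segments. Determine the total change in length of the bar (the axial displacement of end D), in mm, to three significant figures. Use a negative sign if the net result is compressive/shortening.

-0.645 mm

Internal axial forces (sectioning from the free end, tension +): N_CD = -17.3 kN, N_BC = -17.3 kN, N_AB = -25.52 kN.
A_AB = 1347 mm².
A_BC = 1971 mm².
A_CD = 124.7 mm².
δ_AB = -25520·626/(1347·119000) = -0.09967 mm
δ_BC = -17300·186/(1971·119000) = -0.01372 mm
δ_CD = -17300·456/(124.7·119000) = -0.5317 mm
δ = Σδ_i = -0.645 mm.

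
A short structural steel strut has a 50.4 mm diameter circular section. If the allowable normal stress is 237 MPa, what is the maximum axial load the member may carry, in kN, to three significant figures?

473 kN

A = 1995 mm².
P_max = σ_allow · A = 237 · 1995 = 472800 N = 472.8 kN.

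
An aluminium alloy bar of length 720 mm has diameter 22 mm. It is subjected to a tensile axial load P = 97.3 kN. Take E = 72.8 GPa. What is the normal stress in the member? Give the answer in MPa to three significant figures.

256 MPa

A = 380.1 mm².
σ = N/A = 97300/380.1 = 256 MPa.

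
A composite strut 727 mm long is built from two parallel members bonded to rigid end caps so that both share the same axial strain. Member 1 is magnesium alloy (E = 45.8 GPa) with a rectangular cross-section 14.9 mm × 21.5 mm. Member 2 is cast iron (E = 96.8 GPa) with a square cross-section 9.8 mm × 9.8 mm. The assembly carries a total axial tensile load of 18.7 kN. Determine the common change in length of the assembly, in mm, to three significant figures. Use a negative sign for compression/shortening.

0.567 mm

A_1 = 320.4 mm².
A_2 = 96.04 mm².
Equal strain + equilibrium ⇒ each member carries load in proportion to AE: A₁E₁ = 14670000 N, A₂E₂ = 9297000 N, ΣAE = 23970000 N.
δ = PL/ΣAE = 18700·727/23970000 = 0.5672 mm.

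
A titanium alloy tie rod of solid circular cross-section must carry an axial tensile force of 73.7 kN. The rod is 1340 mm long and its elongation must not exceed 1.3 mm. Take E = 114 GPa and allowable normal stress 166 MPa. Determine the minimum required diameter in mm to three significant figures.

29.1 mm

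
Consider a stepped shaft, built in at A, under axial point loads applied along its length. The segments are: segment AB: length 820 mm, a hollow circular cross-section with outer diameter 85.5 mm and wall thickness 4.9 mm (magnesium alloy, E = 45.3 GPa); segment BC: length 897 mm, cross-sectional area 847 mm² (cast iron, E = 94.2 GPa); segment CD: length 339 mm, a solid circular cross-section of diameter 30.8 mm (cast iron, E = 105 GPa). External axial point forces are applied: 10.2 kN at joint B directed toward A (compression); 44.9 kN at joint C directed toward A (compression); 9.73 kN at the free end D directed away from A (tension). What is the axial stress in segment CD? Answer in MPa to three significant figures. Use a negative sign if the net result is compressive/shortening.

Internal axial forces (sectioning from the free end, tension +): N_CD = 9.73 kN, N_BC = -35.17 kN, N_AB = -45.37 kN.
A_CD = 745.1 mm².
σ_CD = N_CD/A_CD = 9730/745.1 = 13.06 MPa.

13.1 MPa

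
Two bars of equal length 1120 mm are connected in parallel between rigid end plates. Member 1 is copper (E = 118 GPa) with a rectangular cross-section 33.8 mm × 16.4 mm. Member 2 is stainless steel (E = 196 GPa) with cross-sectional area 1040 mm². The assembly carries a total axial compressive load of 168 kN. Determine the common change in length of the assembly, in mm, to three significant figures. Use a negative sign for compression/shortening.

A_1 = 554.3 mm².
Equal strain + equilibrium ⇒ each member carries load in proportion to AE: A₁E₁ = 65410000 N, A₂E₂ = 203800000 N, ΣAE = 269200000 N.
δ = PL/ΣAE = -168000·1120/269200000 = -0.6988 mm.

-0.699 mm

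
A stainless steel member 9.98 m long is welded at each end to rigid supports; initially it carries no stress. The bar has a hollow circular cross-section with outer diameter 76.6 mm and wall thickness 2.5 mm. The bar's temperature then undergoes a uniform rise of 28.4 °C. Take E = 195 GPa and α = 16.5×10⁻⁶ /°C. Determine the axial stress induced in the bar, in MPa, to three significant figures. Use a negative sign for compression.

Free thermal expansion αLΔT = 16.5e-6 · 9980 · 28.4 = 4.677 mm.
The walls impose strain ε = −(4.677)/9980 = -4.6860e-04; σ = Eε = 195000 · -4.6860e-04 = -91.38 MPa.

-91.4 MPa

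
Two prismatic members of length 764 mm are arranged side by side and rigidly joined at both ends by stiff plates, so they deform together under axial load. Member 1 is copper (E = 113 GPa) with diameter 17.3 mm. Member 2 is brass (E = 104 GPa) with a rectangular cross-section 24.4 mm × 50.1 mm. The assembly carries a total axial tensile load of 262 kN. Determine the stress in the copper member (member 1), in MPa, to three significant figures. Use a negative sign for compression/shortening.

A_1 = 235.1 mm².
A_2 = 1222 mm².
Equal strain + equilibrium ⇒ each member carries load in proportion to AE: A₁E₁ = 26560000 N, A₂E₂ = 127100000 N, ΣAE = 153700000 N.
σ₁ = P·E₁/ΣAE = 262000·113000/153700000 = 192.6 MPa.

193 MPa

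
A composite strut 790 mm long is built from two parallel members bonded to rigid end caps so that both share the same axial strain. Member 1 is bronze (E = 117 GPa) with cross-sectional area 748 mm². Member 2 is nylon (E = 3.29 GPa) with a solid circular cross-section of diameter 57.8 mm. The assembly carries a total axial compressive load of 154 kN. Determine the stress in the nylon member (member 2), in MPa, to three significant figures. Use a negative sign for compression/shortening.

-5.27 MPa

A_2 = 2624 mm².
Equal strain + equilibrium ⇒ each member carries load in proportion to AE: A₁E₁ = 87520000 N, A₂E₂ = 8633000 N, ΣAE = 96150000 N.
σ₂ = P·E₂/ΣAE = -154000·3290/96150000 = -5.27 MPa.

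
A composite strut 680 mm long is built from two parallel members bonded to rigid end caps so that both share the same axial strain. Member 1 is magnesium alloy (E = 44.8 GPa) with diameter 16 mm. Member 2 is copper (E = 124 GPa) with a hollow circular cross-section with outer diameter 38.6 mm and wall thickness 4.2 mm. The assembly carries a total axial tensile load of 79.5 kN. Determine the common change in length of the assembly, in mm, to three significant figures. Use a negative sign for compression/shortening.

A_1 = 201.1 mm².
A_2 = 453.9 mm².
Equal strain + equilibrium ⇒ each member carries load in proportion to AE: A₁E₁ = 9008000 N, A₂E₂ = 56280000 N, ΣAE = 65290000 N.
δ = PL/ΣAE = 79500·680/65290000 = 0.828 mm.

0.828 mm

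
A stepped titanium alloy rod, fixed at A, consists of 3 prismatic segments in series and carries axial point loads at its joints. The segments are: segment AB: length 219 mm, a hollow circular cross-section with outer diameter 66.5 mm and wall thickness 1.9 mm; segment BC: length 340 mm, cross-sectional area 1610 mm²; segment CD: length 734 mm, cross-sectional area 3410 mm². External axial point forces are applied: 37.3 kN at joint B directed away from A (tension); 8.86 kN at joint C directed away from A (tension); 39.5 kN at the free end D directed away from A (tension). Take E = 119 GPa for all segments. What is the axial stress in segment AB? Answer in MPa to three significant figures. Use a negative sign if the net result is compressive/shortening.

Internal axial forces (sectioning from the free end, tension +): N_CD = 39.5 kN, N_BC = 48.36 kN, N_AB = 85.66 kN.
A_AB = 385.6 mm².
σ_AB = N_AB/A_AB = 85660/385.6 = 222.1 MPa.

222 MPa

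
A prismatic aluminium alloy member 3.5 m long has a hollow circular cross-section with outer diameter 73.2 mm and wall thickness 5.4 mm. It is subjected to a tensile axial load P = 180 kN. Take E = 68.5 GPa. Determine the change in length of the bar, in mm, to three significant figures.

8.00 mm

A = 1150 mm².
δ_mech = NL/(AE) = 180000·3500/(1150·68500) = 7.996 mm.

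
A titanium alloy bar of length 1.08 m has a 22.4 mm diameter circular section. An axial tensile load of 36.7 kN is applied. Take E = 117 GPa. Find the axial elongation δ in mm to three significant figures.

A = 394.1 mm².
δ_mech = NL/(AE) = 36700·1080/(394.1·117000) = 0.8596 mm.

0.860 mm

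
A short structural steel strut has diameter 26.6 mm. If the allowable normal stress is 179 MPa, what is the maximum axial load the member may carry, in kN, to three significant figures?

A = 555.7 mm².
P_max = σ_allow · A = 179 · 555.7 = 99470 N = 99.47 kN.

99.5 kN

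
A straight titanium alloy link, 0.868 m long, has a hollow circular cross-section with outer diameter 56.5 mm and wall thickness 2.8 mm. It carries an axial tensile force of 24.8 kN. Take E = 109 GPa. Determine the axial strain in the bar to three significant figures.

4.82e-04

A = 472.4 mm².
σ = N/A = 52.5 MPa; ε = σ/E = 52.5/109000 = 4.817e-04.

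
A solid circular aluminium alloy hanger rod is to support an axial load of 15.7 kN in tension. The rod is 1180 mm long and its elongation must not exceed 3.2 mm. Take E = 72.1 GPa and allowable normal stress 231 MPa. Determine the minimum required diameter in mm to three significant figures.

Required area A ≥ P/σ_allow = 15700/231 = 67.97 mm².
For a solid circular section, d ≥ √(4A/π) = 9.302 mm.
Elongation limit: A ≥ PL/(Eδ_allow) = 15700·1180/(72100·3.2) = 80.3 mm² ⇒ d ≥ 10.11 mm.
The elongation limit governs.

10.1 mm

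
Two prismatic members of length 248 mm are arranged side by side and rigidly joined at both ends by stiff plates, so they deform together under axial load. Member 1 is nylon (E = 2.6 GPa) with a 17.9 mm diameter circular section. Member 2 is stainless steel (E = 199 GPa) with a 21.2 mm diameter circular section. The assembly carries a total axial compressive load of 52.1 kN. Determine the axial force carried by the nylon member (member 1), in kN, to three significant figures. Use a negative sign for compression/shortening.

A_1 = 251.6 mm².
A_2 = 353 mm².
Equal strain + equilibrium ⇒ each member carries load in proportion to AE: A₁E₁ = 654300 N, A₂E₂ = 70240000 N, ΣAE = 70900000 N.
F₁ = P·A₁E₁/ΣAE = -52100·654300/70900000 = -480.8 N.

-0.481 kN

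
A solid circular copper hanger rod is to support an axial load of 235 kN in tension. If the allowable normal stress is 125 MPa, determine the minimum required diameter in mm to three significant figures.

Required area A ≥ P/σ_allow = 235000/125 = 1880 mm².
For a solid circular section, d ≥ √(4A/π) = 48.93 mm.

48.9 mm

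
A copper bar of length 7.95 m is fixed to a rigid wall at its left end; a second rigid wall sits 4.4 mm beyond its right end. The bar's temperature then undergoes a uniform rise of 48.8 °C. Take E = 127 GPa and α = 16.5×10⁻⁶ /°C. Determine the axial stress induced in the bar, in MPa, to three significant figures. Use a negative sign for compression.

-32.0 MPa

Free thermal expansion αLΔT = 16.5e-6 · 7950 · 48.8 = 6.401 mm.
The walls engage after the gap closes; constrained expansion = 6.401 − 4.4 = 2.001 mm.
The walls impose strain ε = −(2.001)/7950 = -2.5174e-04; σ = Eε = 127000 · -2.5174e-04 = -31.97 MPa.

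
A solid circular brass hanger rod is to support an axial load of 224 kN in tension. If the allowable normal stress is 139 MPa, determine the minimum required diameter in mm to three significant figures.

45.3 mm

Required area A ≥ P/σ_allow = 224000/139 = 1612 mm².
For a solid circular section, d ≥ √(4A/π) = 45.3 mm.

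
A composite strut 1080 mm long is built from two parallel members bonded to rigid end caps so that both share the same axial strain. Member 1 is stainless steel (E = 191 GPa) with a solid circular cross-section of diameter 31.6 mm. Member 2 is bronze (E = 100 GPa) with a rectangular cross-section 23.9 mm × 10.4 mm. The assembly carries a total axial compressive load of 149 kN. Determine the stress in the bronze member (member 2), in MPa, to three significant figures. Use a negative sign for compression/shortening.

-85.3 MPa

A_1 = 784.3 mm².
A_2 = 248.6 mm².
Equal strain + equilibrium ⇒ each member carries load in proportion to AE: A₁E₁ = 149800000 N, A₂E₂ = 24860000 N, ΣAE = 174700000 N.
σ₂ = P·E₂/ΣAE = -149000·100000/174700000 = -85.31 MPa.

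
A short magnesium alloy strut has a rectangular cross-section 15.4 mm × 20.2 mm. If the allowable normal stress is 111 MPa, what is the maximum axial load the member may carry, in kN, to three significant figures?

34.5 kN

A = 311.1 mm².
P_max = σ_allow · A = 111 · 311.1 = 34530 N = 34.53 kN.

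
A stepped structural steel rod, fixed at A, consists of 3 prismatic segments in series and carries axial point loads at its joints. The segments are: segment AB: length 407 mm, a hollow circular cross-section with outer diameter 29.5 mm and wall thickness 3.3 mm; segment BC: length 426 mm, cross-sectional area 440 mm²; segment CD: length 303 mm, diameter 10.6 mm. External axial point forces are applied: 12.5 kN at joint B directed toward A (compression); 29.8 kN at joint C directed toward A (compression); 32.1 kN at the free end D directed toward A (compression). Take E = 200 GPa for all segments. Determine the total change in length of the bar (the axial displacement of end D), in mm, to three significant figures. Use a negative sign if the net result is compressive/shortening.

-1.41 mm

Internal axial forces (sectioning from the free end, tension +): N_CD = -32.1 kN, N_BC = -61.9 kN, N_AB = -74.4 kN.
A_AB = 271.6 mm².
A_CD = 88.25 mm².
δ_AB = -74400·407/(271.6·200000) = -0.5574 mm
δ_BC = -61900·426/(440·200000) = -0.2997 mm
δ_CD = -32100·303/(88.25·200000) = -0.5511 mm
δ = Σδ_i = -1.408 mm.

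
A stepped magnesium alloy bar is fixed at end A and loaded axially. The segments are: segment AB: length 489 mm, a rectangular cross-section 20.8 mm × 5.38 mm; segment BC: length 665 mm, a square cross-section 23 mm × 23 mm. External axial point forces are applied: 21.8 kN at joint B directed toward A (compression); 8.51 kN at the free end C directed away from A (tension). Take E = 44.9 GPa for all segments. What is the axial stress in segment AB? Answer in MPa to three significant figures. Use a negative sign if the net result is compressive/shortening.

Internal axial forces (sectioning from the free end, tension +): N_BC = 8.51 kN, N_AB = -13.29 kN.
A_AB = 111.9 mm².
σ_AB = N_AB/A_AB = -13290/111.9 = -118.8 MPa.

-119 MPa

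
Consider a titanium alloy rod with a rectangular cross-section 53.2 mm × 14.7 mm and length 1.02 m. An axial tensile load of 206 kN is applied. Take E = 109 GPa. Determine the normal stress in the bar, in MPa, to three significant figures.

A = 782 mm².
σ = N/A = 206000/782 = 263.4 MPa.

263 MPa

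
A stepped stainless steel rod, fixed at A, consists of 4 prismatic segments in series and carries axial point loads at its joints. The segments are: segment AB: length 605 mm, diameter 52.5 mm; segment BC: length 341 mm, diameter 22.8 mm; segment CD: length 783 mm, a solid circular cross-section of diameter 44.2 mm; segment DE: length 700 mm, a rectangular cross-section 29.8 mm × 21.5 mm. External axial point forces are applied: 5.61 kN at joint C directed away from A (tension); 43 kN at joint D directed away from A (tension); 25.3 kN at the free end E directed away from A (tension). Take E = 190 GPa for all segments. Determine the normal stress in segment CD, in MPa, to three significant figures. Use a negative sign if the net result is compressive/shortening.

44.5 MPa

Internal axial forces (sectioning from the free end, tension +): N_DE = 25.3 kN, N_CD = 68.3 kN, N_BC = 73.91 kN, N_AB = 73.91 kN.
A_CD = 1534 mm².
σ_CD = N_CD/A_CD = 68300/1534 = 44.51 MPa.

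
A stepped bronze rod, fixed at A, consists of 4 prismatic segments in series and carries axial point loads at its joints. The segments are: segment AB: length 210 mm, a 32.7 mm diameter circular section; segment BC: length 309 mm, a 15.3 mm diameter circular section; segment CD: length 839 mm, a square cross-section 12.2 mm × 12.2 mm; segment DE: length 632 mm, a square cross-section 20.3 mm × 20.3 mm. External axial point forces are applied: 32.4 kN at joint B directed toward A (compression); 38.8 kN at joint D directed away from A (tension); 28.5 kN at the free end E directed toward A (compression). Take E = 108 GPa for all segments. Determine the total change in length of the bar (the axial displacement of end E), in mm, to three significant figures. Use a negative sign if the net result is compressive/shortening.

Internal axial forces (sectioning from the free end, tension +): N_DE = -28.5 kN, N_CD = 10.3 kN, N_BC = 10.3 kN, N_AB = -22.1 kN.
A_AB = 839.8 mm².
A_BC = 183.9 mm².
A_CD = 148.8 mm².
A_DE = 412.1 mm².
δ_AB = -22100·210/(839.8·108000) = -0.05117 mm
δ_BC = 10300·309/(183.9·108000) = 0.1603 mm
δ_CD = 10300·839/(148.8·108000) = 0.5376 mm
δ_DE = -28500·632/(412.1·108000) = -0.4047 mm
δ = Σδ_i = 0.242 mm.

0.242 mm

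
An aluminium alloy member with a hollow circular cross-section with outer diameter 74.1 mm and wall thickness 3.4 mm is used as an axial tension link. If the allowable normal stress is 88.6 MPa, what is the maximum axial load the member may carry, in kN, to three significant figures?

66.9 kN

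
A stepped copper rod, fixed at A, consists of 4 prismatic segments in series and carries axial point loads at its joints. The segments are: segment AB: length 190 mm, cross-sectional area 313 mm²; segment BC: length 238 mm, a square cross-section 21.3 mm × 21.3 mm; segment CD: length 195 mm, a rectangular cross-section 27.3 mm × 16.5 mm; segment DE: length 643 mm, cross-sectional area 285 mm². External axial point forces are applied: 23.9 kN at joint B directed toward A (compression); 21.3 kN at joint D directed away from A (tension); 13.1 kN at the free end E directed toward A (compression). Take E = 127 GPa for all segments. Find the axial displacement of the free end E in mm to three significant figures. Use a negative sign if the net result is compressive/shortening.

Internal axial forces (sectioning from the free end, tension +): N_DE = -13.1 kN, N_CD = 8.2 kN, N_BC = 8.2 kN, N_AB = -15.7 kN.
A_BC = 453.7 mm².
A_CD = 450.4 mm².
δ_AB = -15700·190/(313·127000) = -0.07504 mm
δ_BC = 8200·238/(453.7·127000) = 0.03387 mm
δ_CD = 8200·195/(450.4·127000) = 0.02795 mm
δ_DE = -13100·643/(285·127000) = -0.2327 mm
δ = Σδ_i = -0.2459 mm.

-0.246 mm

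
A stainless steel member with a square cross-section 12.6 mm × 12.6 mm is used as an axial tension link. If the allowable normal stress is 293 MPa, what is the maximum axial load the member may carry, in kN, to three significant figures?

A = 158.8 mm².
P_max = σ_allow · A = 293 · 158.8 = 46520 N = 46.52 kN.

46.5 kN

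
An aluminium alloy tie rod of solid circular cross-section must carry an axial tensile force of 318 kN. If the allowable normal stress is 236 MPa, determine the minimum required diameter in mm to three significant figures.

41.4 mm

Required area A ≥ P/σ_allow = 318000/236 = 1347 mm².
For a solid circular section, d ≥ √(4A/π) = 41.42 mm.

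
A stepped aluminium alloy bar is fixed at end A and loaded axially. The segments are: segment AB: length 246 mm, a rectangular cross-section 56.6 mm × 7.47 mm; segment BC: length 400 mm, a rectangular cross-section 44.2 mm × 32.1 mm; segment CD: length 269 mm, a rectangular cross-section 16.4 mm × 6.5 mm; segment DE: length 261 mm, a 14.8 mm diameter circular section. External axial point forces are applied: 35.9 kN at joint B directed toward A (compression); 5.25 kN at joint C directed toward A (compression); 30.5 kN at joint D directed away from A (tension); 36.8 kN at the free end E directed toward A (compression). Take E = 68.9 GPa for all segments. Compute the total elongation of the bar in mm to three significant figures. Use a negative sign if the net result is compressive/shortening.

Internal axial forces (sectioning from the free end, tension +): N_DE = -36.8 kN, N_CD = -6.3 kN, N_BC = -11.55 kN, N_AB = -47.45 kN.
A_AB = 422.8 mm².
A_BC = 1419 mm².
A_CD = 106.6 mm².
A_DE = 172 mm².
δ_AB = -47450·246/(422.8·68900) = -0.4007 mm
δ_BC = -11550·400/(1419·68900) = -0.04726 mm
δ_CD = -6300·269/(106.6·68900) = -0.2307 mm
δ_DE = -36800·261/(172·68900) = -0.8103 mm
δ = Σδ_i = -1.489 mm.

-1.49 mm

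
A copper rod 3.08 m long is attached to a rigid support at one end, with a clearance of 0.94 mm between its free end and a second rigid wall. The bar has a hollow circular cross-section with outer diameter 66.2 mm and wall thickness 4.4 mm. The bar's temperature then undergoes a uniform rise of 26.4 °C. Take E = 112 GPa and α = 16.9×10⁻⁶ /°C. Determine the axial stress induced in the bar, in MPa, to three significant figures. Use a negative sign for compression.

Free thermal expansion αLΔT = 16.9e-6 · 3080 · 26.4 = 1.374 mm.
The walls engage after the gap closes; constrained expansion = 1.374 − 0.94 = 0.4342 mm.
The walls impose strain ε = −(0.4342)/3080 = -1.4097e-04; σ = Eε = 112000 · -1.4097e-04 = -15.79 MPa.

-15.8 MPa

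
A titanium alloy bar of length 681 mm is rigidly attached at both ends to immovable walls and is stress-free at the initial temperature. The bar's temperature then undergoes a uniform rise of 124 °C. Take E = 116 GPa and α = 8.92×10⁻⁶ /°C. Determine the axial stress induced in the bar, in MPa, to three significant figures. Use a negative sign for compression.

-128 MPa

Free thermal expansion αLΔT = 8.92e-6 · 681 · 124 = 0.7532 mm.
The walls impose strain ε = −(0.7532)/681 = -1.1061e-03; σ = Eε = 116000 · -1.1061e-03 = -128.3 MPa.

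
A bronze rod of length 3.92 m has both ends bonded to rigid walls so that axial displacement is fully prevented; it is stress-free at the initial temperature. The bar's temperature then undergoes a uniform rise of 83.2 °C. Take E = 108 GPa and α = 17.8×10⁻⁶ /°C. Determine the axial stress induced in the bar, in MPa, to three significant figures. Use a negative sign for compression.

-160 MPa

Free thermal expansion αLΔT = 17.8e-6 · 3920 · 83.2 = 5.805 mm.
The walls impose strain ε = −(5.805)/3920 = -1.4810e-03; σ = Eε = 108000 · -1.4810e-03 = -159.9 MPa.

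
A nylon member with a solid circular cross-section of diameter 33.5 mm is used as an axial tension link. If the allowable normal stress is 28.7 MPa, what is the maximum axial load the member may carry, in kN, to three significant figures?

25.3 kN

A = 881.4 mm².
P_max = σ_allow · A = 28.7 · 881.4 = 25300 N = 25.3 kN.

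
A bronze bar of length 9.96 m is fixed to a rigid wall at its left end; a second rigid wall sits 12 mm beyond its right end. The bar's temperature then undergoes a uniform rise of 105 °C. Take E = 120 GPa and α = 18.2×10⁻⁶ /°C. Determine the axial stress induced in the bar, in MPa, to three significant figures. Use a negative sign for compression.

-84.7 MPa

Free thermal expansion αLΔT = 18.2e-6 · 9960 · 105 = 19.03 mm.
The walls engage after the gap closes; constrained expansion = 19.03 − 12 = 7.034 mm.
The walls impose strain ε = −(7.034)/9960 = -7.0618e-04; σ = Eε = 120000 · -7.0618e-04 = -84.74 MPa.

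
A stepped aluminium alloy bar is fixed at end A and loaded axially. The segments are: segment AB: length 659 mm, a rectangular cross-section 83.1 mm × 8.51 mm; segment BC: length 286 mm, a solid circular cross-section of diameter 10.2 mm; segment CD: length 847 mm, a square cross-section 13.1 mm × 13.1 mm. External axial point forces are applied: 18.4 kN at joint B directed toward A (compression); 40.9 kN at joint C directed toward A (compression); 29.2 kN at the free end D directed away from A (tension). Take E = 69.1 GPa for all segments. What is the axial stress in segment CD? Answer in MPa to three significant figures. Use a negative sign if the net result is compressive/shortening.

Internal axial forces (sectioning from the free end, tension +): N_CD = 29.2 kN, N_BC = -11.7 kN, N_AB = -30.1 kN.
A_CD = 171.6 mm².
σ_CD = N_CD/A_CD = 29200/171.6 = 170.2 MPa.

170 MPa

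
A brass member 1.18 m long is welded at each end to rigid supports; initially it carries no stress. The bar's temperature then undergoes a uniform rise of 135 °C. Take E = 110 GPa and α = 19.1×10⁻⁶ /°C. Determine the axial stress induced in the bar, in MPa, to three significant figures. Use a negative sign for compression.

Free thermal expansion αLΔT = 19.1e-6 · 1180 · 135 = 3.043 mm.
The walls impose strain ε = −(3.043)/1180 = -2.5785e-03; σ = Eε = 110000 · -2.5785e-03 = -283.6 MPa.

-284 MPa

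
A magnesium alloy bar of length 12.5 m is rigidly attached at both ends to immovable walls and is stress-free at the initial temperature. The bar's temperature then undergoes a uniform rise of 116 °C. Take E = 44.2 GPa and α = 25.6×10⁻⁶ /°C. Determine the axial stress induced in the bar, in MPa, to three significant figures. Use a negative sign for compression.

Free thermal expansion αLΔT = 25.6e-6 · 12500 · 116 = 37.12 mm.
The walls impose strain ε = −(37.12)/12500 = -2.9696e-03; σ = Eε = 44200 · -2.9696e-03 = -131.3 MPa.

-131 MPa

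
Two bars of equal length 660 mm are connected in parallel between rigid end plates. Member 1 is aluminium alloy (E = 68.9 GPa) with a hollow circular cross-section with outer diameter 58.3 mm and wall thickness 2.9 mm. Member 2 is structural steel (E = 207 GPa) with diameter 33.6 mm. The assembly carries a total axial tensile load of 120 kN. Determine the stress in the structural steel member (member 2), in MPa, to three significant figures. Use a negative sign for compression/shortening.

114 MPa

A_1 = 504.7 mm².
A_2 = 886.7 mm².
Equal strain + equilibrium ⇒ each member carries load in proportion to AE: A₁E₁ = 34780000 N, A₂E₂ = 183500000 N, ΣAE = 218300000 N.
σ₂ = P·E₂/ΣAE = 120000·207000/218300000 = 113.8 MPa.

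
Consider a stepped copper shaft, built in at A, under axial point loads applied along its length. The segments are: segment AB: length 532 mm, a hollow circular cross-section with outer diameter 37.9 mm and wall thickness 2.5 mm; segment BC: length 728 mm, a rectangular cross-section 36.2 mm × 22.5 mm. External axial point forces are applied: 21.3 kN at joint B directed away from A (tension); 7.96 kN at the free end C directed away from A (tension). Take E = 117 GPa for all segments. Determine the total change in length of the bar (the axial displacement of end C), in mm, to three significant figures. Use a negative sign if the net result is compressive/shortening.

0.539 mm

Internal axial forces (sectioning from the free end, tension +): N_BC = 7.96 kN, N_AB = 29.26 kN.
A_AB = 278 mm².
A_BC = 814.5 mm².
δ_AB = 29260·532/(278·117000) = 0.4785 mm
δ_BC = 7960·728/(814.5·117000) = 0.06081 mm
δ = Σδ_i = 0.5393 mm.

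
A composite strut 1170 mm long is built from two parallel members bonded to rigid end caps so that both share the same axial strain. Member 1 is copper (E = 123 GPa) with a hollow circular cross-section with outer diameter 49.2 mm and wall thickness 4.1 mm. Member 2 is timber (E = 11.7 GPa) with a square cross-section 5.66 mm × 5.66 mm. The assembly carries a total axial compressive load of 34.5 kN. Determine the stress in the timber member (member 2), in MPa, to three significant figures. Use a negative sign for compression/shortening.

A_1 = 580.9 mm².
A_2 = 32.04 mm².
Equal strain + equilibrium ⇒ each member carries load in proportion to AE: A₁E₁ = 71450000 N, A₂E₂ = 374800 N, ΣAE = 71830000 N.
σ₂ = P·E₂/ΣAE = -34500·11700/71830000 = -5.62 MPa.

-5.62 MPa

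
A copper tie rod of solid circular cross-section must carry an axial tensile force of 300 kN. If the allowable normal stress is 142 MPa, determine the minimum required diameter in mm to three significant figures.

51.9 mm

Required area A ≥ P/σ_allow = 300000/142 = 2113 mm².
For a solid circular section, d ≥ √(4A/π) = 51.86 mm.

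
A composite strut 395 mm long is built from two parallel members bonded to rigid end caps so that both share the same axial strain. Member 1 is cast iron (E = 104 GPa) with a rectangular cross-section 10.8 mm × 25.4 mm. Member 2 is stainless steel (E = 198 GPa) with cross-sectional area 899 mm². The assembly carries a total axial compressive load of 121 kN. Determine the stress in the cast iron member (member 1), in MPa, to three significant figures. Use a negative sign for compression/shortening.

-60.9 MPa

A_1 = 274.3 mm².
Equal strain + equilibrium ⇒ each member carries load in proportion to AE: A₁E₁ = 28530000 N, A₂E₂ = 178000000 N, ΣAE = 206500000 N.
σ₁ = P·E₁/ΣAE = -121000·104000/206500000 = -60.93 MPa.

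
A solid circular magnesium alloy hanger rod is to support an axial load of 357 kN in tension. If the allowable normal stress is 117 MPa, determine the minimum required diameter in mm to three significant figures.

Required area A ≥ P/σ_allow = 357000/117 = 3051 mm².
For a solid circular section, d ≥ √(4A/π) = 62.33 mm.

62.3 mm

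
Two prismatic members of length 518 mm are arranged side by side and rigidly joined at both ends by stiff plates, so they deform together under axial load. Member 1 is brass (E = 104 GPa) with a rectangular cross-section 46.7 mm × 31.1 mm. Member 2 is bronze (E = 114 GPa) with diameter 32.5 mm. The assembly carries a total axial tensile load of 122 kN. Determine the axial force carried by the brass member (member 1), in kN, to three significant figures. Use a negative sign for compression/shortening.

A_1 = 1452 mm².
A_2 = 829.6 mm².
Equal strain + equilibrium ⇒ each member carries load in proportion to AE: A₁E₁ = 151000000 N, A₂E₂ = 94570000 N, ΣAE = 245600000 N.
F₁ = P·A₁E₁/ΣAE = 122000·151000000/245600000 = 75030 N.

75.0 kN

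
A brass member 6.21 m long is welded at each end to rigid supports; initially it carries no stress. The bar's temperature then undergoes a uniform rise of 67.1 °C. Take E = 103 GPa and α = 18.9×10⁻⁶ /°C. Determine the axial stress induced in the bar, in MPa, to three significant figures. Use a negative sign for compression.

-131 MPa

Free thermal expansion αLΔT = 18.9e-6 · 6210 · 67.1 = 7.875 mm.
The walls impose strain ε = −(7.875)/6210 = -1.2682e-03; σ = Eε = 103000 · -1.2682e-03 = -130.6 MPa.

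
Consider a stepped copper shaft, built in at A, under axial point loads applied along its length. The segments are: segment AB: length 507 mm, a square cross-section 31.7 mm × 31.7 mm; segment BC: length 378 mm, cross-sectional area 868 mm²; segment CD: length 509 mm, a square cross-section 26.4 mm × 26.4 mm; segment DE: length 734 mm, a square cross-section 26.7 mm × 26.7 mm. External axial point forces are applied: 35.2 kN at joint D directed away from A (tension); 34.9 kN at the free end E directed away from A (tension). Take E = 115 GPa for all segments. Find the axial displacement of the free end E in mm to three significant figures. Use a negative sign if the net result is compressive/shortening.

Internal axial forces (sectioning from the free end, tension +): N_DE = 34.9 kN, N_CD = 70.1 kN, N_BC = 70.1 kN, N_AB = 70.1 kN.
A_AB = 1005 mm².
A_CD = 697 mm².
A_DE = 712.9 mm².
δ_AB = 70100·507/(1005·115000) = 0.3075 mm
δ_BC = 70100·378/(868·115000) = 0.2655 mm
δ_CD = 70100·509/(697·115000) = 0.4452 mm
δ_DE = 34900·734/(712.9·115000) = 0.3125 mm
δ = Σδ_i = 1.331 mm.

1.33 mm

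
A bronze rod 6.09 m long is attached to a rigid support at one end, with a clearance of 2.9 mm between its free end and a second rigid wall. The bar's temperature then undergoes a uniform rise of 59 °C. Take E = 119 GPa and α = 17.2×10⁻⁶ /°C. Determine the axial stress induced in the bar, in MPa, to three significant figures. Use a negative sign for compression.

Free thermal expansion αLΔT = 17.2e-6 · 6090 · 59 = 6.18 mm.
The walls engage after the gap closes; constrained expansion = 6.18 − 2.9 = 3.28 mm.
The walls impose strain ε = −(3.28)/6090 = -5.3861e-04; σ = Eε = 119000 · -5.3861e-04 = -64.09 MPa.

-64.1 MPa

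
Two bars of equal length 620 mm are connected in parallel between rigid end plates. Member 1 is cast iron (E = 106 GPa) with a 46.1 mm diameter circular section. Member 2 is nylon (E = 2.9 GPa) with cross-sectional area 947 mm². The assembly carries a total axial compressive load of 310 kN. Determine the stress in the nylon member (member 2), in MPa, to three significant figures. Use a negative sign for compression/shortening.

A_1 = 1669 mm².
Equal strain + equilibrium ⇒ each member carries load in proportion to AE: A₁E₁ = 176900000 N, A₂E₂ = 2746000 N, ΣAE = 179700000 N.
σ₂ = P·E₂/ΣAE = -310000·2900/179700000 = -5.003 MPa.

-5.00 MPa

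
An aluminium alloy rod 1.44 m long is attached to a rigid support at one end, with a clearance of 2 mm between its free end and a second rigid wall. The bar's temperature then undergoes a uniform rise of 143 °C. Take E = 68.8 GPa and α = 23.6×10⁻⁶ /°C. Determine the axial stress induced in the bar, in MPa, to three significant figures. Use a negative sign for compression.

-137 MPa

Free thermal expansion αLΔT = 23.6e-6 · 1440 · 143 = 4.86 mm.
The walls engage after the gap closes; constrained expansion = 4.86 − 2 = 2.86 mm.
The walls impose strain ε = −(2.86)/1440 = -1.9859e-03; σ = Eε = 68800 · -1.9859e-03 = -136.6 MPa.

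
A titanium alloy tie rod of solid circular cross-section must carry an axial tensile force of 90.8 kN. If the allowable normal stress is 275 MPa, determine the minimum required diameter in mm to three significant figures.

Required area A ≥ P/σ_allow = 90800/275 = 330.2 mm².
For a solid circular section, d ≥ √(4A/π) = 20.5 mm.

20.5 mm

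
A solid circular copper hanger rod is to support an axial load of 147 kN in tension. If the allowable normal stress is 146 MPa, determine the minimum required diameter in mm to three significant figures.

35.8 mm

Required area A ≥ P/σ_allow = 147000/146 = 1007 mm².
For a solid circular section, d ≥ √(4A/π) = 35.8 mm.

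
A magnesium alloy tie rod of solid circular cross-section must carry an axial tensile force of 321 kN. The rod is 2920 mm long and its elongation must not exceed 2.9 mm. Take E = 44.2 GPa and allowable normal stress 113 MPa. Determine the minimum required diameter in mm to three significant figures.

Required area A ≥ P/σ_allow = 321000/113 = 2841 mm².
For a solid circular section, d ≥ √(4A/π) = 60.14 mm.
Elongation limit: A ≥ PL/(Eδ_allow) = 321000·2920/(44200·2.9) = 7313 mm² ⇒ d ≥ 96.49 mm.
The elongation limit governs.

96.5 mm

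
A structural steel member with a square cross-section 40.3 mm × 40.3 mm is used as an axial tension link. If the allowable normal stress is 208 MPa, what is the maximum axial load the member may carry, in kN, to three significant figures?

338 kN

A = 1624 mm².
P_max = σ_allow · A = 208 · 1624 = 337800 N = 337.8 kN.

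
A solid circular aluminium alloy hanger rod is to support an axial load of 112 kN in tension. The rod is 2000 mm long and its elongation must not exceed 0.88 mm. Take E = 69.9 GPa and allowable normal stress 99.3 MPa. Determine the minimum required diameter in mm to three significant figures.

68.1 mm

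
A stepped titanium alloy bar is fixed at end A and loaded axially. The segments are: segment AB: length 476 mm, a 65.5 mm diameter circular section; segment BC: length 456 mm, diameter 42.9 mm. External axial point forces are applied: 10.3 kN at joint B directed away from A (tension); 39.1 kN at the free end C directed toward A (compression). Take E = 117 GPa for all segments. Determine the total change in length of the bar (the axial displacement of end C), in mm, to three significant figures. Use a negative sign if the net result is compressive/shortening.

Internal axial forces (sectioning from the free end, tension +): N_BC = -39.1 kN, N_AB = -28.8 kN.
A_AB = 3370 mm².
A_BC = 1445 mm².
δ_AB = -28800·476/(3370·117000) = -0.03477 mm
δ_BC = -39100·456/(1445·117000) = -0.1054 mm
δ = Σδ_i = -0.1402 mm.

-0.140 mm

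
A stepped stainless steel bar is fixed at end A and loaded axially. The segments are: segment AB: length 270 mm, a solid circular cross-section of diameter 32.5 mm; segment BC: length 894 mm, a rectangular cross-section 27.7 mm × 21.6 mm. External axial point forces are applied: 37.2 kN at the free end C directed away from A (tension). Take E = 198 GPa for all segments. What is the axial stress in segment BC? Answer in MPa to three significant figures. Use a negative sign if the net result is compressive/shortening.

62.2 MPa

Internal axial forces (sectioning from the free end, tension +): N_BC = 37.2 kN, N_AB = 37.2 kN.
A_BC = 598.3 mm².
σ_BC = N_BC/A_BC = 37200/598.3 = 62.17 MPa.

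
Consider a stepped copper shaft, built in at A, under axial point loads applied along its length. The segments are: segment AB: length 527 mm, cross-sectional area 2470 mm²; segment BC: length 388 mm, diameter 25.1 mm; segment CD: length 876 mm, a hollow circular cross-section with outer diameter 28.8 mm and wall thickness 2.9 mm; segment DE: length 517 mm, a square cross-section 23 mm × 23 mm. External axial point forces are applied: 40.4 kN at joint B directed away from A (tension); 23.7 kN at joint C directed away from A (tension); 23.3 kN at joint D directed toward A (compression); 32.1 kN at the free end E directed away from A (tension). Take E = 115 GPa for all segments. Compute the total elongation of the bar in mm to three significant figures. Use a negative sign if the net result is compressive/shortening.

0.914 mm

Internal axial forces (sectioning from the free end, tension +): N_DE = 32.1 kN, N_CD = 8.8 kN, N_BC = 32.5 kN, N_AB = 72.9 kN.
A_BC = 494.8 mm².
A_CD = 236 mm².
A_DE = 529 mm².
δ_AB = 72900·527/(2470·115000) = 0.1353 mm
δ_BC = 32500·388/(494.8·115000) = 0.2216 mm
δ_CD = 8800·876/(236·115000) = 0.2841 mm
δ_DE = 32100·517/(529·115000) = 0.2728 mm
δ = Σδ_i = 0.9137 mm.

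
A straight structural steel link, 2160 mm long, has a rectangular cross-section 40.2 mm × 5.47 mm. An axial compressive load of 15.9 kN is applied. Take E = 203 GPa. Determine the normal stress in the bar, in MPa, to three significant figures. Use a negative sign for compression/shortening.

-72.3 MPa

A = 219.9 mm².
σ = N/A = -15900/219.9 = -72.31 MPa.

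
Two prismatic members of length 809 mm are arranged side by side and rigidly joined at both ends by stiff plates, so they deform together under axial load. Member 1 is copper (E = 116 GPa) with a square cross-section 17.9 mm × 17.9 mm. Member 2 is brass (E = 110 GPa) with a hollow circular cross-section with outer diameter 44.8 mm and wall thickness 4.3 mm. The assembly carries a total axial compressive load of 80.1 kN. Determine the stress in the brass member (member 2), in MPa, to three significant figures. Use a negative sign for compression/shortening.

-90.5 MPa

A_1 = 320.4 mm².
A_2 = 547.1 mm².
Equal strain + equilibrium ⇒ each member carries load in proportion to AE: A₁E₁ = 37170000 N, A₂E₂ = 60180000 N, ΣAE = 97350000 N.
σ₂ = P·E₂/ΣAE = -80100·110000/97350000 = -90.51 MPa.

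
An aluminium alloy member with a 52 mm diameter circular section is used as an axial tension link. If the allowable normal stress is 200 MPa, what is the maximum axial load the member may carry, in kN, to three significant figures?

425 kN

A = 2124 mm².
P_max = σ_allow · A = 200 · 2124 = 424700 N = 424.7 kN.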